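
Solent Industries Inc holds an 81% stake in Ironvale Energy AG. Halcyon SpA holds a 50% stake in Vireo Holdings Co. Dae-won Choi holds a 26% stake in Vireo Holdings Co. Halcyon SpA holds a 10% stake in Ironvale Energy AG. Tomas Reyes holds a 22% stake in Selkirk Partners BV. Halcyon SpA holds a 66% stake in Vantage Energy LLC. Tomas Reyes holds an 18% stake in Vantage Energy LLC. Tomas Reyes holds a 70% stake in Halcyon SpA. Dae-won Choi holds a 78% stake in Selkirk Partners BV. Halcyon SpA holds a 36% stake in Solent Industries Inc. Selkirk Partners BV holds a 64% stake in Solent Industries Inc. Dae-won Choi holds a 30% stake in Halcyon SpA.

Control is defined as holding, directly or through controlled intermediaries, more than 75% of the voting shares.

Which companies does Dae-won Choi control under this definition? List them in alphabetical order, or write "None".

Dae-won holds 78% of Selkirk, so Dae-won controls Selkirk.
No other company's threshold is met.

Selkirk Partners BV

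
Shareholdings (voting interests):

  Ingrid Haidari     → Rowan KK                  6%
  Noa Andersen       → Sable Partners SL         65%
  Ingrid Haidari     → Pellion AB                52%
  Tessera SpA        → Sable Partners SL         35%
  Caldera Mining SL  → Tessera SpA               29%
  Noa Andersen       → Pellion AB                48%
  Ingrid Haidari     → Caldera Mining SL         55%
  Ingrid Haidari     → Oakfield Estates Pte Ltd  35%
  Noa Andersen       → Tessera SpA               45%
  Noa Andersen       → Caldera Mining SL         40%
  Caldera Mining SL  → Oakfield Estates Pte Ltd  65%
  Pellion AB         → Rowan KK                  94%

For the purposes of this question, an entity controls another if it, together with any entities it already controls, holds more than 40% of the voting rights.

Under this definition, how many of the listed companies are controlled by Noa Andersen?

4

Noa holds 48% of Pellion, so Noa controls Pellion.
Noa holds 45% of Tessera, so Noa controls Tessera.
Noa and Tessera together hold 65% + 35% = 100% of Sable, so Noa controls Sable.
Pellion holds 94% of Rowan, so Noa controls Rowan.
No other company's threshold is met.
Noa controls 4 companies.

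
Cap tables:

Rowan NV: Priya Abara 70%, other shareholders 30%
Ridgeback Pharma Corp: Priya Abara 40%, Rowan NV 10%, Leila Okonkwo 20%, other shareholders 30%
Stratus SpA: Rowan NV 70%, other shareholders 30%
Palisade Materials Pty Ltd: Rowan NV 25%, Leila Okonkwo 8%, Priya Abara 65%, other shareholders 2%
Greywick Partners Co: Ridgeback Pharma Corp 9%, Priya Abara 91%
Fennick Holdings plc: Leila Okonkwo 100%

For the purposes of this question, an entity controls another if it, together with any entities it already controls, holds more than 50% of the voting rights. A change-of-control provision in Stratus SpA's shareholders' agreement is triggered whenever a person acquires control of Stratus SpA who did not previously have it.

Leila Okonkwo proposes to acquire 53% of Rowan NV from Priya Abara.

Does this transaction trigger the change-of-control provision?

The purchase adds only to Leila's holdings (Priya's stake shrinks), so Leila is the only person who could newly come to control Stratus.
Leila holds 100% of Fennick, so Leila controls Fennick.
Neither Leila nor any entity Leila controls holds any voting interest in Stratus.
So before the transaction, Leila does not control Stratus.
After the purchase, Leila holds 53% of Rowan directly, and Priya's stake falls to 17%.
Leila holds 53% of Rowan, so Leila controls Rowan.
Rowan holds 70% of Stratus, so Leila controls Stratus.
Leila did not control Stratus before and does after, so the clause is triggered.

Yes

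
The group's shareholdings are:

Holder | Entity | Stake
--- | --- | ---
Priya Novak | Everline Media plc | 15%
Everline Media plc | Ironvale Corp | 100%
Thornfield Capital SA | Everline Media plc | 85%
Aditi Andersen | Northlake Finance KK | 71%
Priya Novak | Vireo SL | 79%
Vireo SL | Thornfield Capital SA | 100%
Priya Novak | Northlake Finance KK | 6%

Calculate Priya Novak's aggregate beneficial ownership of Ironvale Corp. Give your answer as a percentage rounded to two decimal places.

Priya reaches Ironvale along 2 paths.
Via Vireo → Thornfield → Everline: 79% × 100% × 85% × 100% = 67.15%.
Via Everline: 15% × 100% = 15%.
Total: 67.15% + 15% = 82.15%.

82.15%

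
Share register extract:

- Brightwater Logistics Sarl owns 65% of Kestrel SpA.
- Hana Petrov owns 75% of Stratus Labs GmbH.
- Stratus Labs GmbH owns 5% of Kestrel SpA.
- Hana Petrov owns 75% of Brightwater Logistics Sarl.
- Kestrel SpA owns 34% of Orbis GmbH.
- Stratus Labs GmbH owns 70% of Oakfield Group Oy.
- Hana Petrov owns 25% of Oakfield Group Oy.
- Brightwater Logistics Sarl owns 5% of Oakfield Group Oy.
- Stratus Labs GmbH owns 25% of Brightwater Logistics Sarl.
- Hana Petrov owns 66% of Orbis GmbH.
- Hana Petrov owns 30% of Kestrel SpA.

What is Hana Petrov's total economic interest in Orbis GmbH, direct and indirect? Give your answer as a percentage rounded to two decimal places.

Hana reaches Orbis along 5 paths.
Via Kestrel: 30% × 34% = 10.2%.
Via Stratus → Kestrel: 75% × 5% × 34% = 1.275%.
Via Stratus → Brightwater → Kestrel: 75% × 25% × 65% × 34% = 4.14375%.
Via Brightwater → Kestrel: 75% × 65% × 34% = 16.575%.
Direct stake: 66% = 66%.
Total: 10.2% + 1.275% + 4.14375% + 16.575% + 66% = 98.19375%.
Rounded: 98.19%.

98.19%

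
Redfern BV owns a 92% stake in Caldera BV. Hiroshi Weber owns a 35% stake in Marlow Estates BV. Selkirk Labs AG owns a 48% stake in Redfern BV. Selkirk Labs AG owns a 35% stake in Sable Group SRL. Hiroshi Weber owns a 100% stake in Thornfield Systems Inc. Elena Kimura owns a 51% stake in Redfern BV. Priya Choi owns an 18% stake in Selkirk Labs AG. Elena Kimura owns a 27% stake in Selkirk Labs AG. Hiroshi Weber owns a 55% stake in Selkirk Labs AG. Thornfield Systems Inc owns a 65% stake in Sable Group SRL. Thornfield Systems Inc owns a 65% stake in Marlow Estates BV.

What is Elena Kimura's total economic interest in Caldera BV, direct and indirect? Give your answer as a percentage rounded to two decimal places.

58.84%

Elena reaches Caldera along 2 paths.
Via Redfern: 51% × 92% = 46.92%.
Via Selkirk → Redfern: 27% × 48% × 92% = 11.9232%.
Total: 46.92% + 11.9232% = 58.8432%.
Rounded: 58.84%.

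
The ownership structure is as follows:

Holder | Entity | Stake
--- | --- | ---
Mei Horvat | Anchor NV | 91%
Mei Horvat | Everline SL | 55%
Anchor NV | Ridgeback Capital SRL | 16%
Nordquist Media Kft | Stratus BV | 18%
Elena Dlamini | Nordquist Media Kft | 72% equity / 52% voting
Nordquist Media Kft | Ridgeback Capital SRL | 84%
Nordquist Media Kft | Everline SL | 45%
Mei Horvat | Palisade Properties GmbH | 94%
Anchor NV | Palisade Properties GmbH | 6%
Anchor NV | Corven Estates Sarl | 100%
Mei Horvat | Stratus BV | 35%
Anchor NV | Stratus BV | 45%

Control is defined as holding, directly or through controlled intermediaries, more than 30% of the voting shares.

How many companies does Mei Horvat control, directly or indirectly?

5

Mei holds 91% of Anchor, so Mei controls Anchor.
Anchor and Mei together hold 6% + 94% = 100% of Palisade, so Mei controls Palisade.
Anchor holds 100% of Corven, so Mei controls Corven.
Mei and Anchor together hold 35% + 45% = 80% of Stratus, so Mei controls Stratus.
Mei holds 55% of Everline, so Mei controls Everline.
No other company's threshold is met.
Mei controls 5 companies.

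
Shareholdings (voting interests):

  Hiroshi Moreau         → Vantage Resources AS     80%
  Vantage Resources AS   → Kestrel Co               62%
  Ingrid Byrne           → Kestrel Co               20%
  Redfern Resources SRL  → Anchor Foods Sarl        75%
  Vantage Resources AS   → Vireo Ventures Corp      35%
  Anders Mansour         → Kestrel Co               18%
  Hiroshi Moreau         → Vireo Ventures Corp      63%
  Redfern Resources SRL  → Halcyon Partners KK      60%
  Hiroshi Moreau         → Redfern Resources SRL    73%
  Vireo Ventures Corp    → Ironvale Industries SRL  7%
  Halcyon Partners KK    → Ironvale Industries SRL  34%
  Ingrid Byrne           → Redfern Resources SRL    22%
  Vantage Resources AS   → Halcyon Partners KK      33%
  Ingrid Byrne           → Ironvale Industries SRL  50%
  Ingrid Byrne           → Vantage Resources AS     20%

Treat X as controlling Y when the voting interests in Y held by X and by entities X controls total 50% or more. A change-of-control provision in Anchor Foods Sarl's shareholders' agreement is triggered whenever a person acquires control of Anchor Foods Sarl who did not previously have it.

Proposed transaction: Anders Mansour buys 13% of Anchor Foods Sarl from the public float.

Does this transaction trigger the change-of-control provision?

No

The purchase changes only Anders's holdings, so Anders is the only person who could newly come to control Anchor.
Anders's largest direct stake is 18% in Kestrel, which does not meet the threshold, so Anders controls no company.
Neither Anders nor any entity Anders controls holds any voting interest in Anchor.
So before the transaction, Anders does not control Anchor.
After the purchase, Anders holds 13% of Anchor directly.
After the transaction, Anders's side holds 13% of Anchor, not ≥ 50%, so Anders still does not control Anchor.
No new person acquires control, so the clause is not triggered.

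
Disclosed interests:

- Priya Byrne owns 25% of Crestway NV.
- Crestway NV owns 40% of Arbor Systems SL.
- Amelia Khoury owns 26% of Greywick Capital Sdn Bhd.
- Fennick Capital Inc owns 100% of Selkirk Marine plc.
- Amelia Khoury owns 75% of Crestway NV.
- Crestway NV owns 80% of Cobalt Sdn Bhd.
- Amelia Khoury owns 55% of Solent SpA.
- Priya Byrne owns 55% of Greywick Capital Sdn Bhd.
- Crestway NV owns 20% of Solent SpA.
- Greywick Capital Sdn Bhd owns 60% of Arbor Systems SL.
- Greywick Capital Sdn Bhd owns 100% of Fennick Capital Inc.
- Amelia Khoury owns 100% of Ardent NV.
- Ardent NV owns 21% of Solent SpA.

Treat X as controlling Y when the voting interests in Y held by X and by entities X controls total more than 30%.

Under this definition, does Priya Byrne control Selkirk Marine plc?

Priya holds 55% of Greywick, so Priya controls Greywick.
Greywick holds 100% of Fennick, so Priya controls Fennick.
Fennick holds 100% of Selkirk, so Priya controls Selkirk.

Yes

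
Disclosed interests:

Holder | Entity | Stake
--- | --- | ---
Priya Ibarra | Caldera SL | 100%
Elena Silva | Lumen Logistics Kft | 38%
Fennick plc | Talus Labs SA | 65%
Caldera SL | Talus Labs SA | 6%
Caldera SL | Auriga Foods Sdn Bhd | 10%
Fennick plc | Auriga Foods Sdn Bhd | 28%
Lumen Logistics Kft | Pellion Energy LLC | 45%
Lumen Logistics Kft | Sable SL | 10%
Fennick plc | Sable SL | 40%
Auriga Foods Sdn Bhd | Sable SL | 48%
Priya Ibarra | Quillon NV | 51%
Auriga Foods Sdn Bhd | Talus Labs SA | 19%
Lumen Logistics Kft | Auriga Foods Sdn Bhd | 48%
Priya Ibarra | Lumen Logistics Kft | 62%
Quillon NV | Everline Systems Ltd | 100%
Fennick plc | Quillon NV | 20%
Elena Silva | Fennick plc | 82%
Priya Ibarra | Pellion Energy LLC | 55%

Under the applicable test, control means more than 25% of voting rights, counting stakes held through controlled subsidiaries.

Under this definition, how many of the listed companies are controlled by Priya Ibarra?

Priya holds 62% of Lumen, so Priya controls Lumen.
Priya holds 100% of Caldera, so Priya controls Caldera.
Lumen and Caldera together hold 48% + 10% = 58% of Auriga, so Priya controls Auriga.
Lumen and Priya together hold 45% + 55% = 100% of Pellion, so Priya controls Pellion.
Priya holds 51% of Quillon, so Priya controls Quillon.
Auriga and Lumen together hold 48% + 10% = 58% of Sable, so Priya controls Sable.
Quillon holds 100% of Everline, so Priya controls Everline.
No other company's threshold is met.
Priya controls 7 companies.

7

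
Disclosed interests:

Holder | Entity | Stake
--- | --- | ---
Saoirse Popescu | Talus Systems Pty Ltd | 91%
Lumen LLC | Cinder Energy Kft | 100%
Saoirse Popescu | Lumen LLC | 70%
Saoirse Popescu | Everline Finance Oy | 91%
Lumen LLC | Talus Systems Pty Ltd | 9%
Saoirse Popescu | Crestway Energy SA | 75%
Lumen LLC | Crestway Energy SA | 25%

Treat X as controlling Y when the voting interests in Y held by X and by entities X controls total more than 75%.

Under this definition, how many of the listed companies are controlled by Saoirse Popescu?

Saoirse holds 91% of Talus, so Saoirse controls Talus.
Saoirse holds 91% of Everline, so Saoirse controls Everline.
No other company's threshold is met.
Saoirse controls 2 companies.

2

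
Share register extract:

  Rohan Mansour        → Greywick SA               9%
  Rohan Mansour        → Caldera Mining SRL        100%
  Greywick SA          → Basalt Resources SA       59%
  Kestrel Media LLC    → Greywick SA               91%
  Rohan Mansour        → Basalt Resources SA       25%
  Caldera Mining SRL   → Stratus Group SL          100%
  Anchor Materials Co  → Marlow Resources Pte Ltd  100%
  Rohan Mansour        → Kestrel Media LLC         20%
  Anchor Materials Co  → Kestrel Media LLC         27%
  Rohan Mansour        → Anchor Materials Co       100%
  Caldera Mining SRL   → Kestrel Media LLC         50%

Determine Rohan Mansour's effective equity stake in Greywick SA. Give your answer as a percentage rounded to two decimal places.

97.27%

Rohan reaches Greywick along 4 paths.
Direct stake: 9% = 9%.
Via Anchor → Kestrel: 100% × 27% × 91% = 24.57%.
Via Kestrel: 20% × 91% = 18.2%.
Via Caldera → Kestrel: 100% × 50% × 91% = 45.5%.
Total: 9% + 24.57% + 18.2% + 45.5% = 97.27%.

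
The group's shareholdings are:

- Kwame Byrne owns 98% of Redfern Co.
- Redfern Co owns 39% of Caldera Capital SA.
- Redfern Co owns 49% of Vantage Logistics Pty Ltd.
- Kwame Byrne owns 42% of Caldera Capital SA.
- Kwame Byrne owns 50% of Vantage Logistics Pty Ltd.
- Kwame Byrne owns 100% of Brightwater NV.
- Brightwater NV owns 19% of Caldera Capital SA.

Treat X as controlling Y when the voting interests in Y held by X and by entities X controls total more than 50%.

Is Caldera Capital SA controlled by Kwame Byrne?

Yes

Kwame holds 100% of Brightwater, so Kwame controls Brightwater.
Kwame holds 98% of Redfern, so Kwame controls Redfern.
Redfern and Brightwater and Kwame together hold 39% + 19% + 42% = 100% of Caldera, so Kwame controls Caldera.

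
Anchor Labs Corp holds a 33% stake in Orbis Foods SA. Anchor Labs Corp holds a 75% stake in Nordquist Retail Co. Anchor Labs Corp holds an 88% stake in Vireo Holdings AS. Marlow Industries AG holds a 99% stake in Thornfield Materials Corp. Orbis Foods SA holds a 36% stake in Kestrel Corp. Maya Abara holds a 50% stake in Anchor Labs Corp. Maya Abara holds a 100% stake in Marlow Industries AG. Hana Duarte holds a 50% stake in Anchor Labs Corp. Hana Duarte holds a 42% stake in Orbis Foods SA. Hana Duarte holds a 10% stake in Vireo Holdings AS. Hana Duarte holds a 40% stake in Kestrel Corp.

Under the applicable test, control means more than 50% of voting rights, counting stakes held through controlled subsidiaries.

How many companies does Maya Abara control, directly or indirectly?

2

Maya holds 100% of Marlow, so Maya controls Marlow.
Marlow holds 99% of Thornfield, so Maya controls Thornfield.
No other company's threshold is met.
Maya controls 2 companies.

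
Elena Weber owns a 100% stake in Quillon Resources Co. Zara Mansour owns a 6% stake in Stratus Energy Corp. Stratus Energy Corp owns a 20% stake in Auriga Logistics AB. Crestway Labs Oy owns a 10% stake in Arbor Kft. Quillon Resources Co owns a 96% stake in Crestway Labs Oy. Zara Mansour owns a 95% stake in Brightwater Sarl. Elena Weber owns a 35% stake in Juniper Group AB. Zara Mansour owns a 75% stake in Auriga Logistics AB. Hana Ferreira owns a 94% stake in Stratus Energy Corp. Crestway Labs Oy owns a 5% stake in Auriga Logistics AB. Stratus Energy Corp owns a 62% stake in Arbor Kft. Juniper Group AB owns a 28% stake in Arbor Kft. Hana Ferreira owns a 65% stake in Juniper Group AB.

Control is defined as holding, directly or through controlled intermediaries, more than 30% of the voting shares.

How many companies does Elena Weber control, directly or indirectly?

4

Elena holds 100% of Quillon, so Elena controls Quillon.
Elena holds 35% of Juniper, so Elena controls Juniper.
Quillon holds 96% of Crestway, so Elena controls Crestway.
Juniper and Crestway together hold 28% + 10% = 38% of Arbor, so Elena controls Arbor.
No other company's threshold is met.
Elena controls 4 companies.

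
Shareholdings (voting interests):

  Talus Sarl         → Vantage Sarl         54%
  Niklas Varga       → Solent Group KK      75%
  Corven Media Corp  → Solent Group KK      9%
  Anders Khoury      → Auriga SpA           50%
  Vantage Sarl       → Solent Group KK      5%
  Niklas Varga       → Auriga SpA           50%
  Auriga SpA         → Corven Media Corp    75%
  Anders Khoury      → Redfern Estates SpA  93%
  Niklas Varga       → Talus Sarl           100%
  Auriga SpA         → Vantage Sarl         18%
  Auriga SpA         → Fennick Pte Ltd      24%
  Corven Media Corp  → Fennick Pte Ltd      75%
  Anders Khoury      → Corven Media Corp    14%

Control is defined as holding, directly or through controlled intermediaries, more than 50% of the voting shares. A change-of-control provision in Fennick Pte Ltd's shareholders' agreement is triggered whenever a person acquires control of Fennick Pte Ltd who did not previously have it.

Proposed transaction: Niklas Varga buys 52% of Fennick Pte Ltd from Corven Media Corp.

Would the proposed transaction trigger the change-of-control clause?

Yes

The purchase adds only to Niklas's holdings (Corven's stake shrinks), so Niklas is the only person who could newly come to control Fennick.
Niklas holds 100% of Talus, so Niklas controls Talus.
Talus holds 54% of Vantage, so Niklas controls Vantage.
Niklas and Vantage together hold 75% + 5% = 80% of Solent, so Niklas controls Solent.
Neither Niklas nor any entity Niklas controls holds any voting interest in Fennick.
So before the transaction, Niklas does not control Fennick.
After the purchase, Niklas holds 52% of Fennick directly, and Corven's stake falls to 23%.
Niklas holds 52% of Fennick, so Niklas controls Fennick.
Niklas did not control Fennick before and does after, so the clause is triggered.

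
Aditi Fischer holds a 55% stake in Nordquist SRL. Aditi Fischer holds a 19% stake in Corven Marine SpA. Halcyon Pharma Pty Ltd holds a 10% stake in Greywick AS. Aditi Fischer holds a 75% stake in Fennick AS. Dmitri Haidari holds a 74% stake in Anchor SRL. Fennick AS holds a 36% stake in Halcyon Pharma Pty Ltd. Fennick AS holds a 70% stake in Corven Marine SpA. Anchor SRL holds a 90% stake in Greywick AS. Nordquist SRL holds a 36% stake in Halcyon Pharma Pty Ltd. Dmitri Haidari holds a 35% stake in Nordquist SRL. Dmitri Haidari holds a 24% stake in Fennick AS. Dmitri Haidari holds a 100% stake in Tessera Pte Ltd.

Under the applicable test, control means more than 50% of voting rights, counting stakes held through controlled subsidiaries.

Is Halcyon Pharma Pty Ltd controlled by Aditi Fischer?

Aditi holds 75% of Fennick, so Aditi controls Fennick.
Aditi holds 55% of Nordquist, so Aditi controls Nordquist.
Nordquist and Fennick together hold 36% + 36% = 72% of Halcyon, so Aditi controls Halcyon.

Yes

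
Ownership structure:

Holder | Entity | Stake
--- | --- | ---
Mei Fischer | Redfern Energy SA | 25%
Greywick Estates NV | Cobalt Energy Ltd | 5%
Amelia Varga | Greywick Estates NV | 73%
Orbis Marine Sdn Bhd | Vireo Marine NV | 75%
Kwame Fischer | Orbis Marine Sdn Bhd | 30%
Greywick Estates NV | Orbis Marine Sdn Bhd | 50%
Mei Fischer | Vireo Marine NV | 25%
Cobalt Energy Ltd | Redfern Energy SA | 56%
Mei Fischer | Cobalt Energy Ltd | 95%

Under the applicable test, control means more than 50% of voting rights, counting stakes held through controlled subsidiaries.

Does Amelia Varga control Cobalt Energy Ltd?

No

Amelia holds 73% of Greywick, so Amelia controls Greywick.
In Cobalt, Amelia's side holds only 5%, not > 50%.
So Amelia does not control Cobalt.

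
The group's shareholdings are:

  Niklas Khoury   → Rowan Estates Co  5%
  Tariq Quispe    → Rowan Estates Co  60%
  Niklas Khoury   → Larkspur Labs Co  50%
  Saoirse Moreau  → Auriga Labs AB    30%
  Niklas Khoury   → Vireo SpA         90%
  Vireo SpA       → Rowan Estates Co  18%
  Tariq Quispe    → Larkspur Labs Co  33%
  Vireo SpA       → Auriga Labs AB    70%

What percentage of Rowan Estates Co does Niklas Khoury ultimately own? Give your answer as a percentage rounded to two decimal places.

21.20%

Niklas reaches Rowan along 2 paths.
Via Vireo: 90% × 18% = 16.2%.
Direct stake: 5% = 5%.
Total: 16.2% + 5% = 21.2%.
Rounded: 21.20%.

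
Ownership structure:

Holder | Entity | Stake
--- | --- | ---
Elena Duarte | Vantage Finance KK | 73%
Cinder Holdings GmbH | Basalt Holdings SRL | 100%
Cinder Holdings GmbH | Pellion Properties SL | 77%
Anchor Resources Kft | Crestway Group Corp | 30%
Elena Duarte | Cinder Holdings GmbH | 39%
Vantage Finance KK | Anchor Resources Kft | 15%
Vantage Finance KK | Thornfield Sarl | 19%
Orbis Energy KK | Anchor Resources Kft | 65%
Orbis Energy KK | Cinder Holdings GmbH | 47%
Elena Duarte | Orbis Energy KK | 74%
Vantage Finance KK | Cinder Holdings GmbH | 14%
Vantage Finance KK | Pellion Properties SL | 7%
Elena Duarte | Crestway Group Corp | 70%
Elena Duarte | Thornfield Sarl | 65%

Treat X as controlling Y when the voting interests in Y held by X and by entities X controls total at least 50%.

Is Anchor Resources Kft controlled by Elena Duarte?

Yes

Elena holds 73% of Vantage, so Elena controls Vantage.
Elena holds 74% of Orbis, so Elena controls Orbis.
Vantage and Orbis together hold 15% + 65% = 80% of Anchor, so Elena controls Anchor.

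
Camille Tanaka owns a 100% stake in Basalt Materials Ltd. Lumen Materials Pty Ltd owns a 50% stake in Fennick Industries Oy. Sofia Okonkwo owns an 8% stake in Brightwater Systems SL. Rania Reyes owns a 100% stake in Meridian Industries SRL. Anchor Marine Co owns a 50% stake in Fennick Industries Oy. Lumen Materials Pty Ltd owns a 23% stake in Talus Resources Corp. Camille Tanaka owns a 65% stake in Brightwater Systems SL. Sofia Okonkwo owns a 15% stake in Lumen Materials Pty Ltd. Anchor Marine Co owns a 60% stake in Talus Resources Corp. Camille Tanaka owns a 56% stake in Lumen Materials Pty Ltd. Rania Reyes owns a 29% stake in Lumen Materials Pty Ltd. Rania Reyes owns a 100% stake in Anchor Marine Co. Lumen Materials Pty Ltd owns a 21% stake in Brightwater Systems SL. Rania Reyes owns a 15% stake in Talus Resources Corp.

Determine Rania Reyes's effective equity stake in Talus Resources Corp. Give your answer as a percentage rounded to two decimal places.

81.67%

Rania reaches Talus along 3 paths.
Via Lumen: 29% × 23% = 6.67%.
Via Anchor: 100% × 60% = 60%.
Direct stake: 15% = 15%.
Total: 6.67% + 60% + 15% = 81.67%.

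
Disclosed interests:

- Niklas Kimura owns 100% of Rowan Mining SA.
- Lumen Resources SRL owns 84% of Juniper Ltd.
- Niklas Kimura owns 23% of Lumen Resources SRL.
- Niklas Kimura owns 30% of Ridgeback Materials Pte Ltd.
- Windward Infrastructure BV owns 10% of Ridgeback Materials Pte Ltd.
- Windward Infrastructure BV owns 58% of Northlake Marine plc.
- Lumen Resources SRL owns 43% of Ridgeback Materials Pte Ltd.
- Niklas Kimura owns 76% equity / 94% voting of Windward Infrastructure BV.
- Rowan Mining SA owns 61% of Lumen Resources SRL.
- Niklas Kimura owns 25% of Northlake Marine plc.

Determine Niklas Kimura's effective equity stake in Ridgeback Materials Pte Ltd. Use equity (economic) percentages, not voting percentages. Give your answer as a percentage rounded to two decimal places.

73.72%

Niklas reaches Ridgeback along 4 paths.
Via Windward: 76% × 10% = 7.6%.
Direct stake: 30% = 30%.
Via Rowan → Lumen: 100% × 61% × 43% = 26.23%.
Via Lumen: 23% × 43% = 9.89%.
Total: 7.6% + 30% + 26.23% + 9.89% = 73.72%.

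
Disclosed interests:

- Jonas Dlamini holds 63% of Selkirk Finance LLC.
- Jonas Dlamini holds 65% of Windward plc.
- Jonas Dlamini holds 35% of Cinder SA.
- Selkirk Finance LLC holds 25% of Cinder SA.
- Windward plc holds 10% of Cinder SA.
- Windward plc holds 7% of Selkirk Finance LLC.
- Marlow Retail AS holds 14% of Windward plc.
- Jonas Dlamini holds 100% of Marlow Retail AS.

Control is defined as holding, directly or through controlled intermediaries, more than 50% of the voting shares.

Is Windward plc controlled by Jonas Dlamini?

Jonas holds 100% of Marlow, so Jonas controls Marlow.
Marlow and Jonas together hold 14% + 65% = 79% of Windward, so Jonas controls Windward.

Yes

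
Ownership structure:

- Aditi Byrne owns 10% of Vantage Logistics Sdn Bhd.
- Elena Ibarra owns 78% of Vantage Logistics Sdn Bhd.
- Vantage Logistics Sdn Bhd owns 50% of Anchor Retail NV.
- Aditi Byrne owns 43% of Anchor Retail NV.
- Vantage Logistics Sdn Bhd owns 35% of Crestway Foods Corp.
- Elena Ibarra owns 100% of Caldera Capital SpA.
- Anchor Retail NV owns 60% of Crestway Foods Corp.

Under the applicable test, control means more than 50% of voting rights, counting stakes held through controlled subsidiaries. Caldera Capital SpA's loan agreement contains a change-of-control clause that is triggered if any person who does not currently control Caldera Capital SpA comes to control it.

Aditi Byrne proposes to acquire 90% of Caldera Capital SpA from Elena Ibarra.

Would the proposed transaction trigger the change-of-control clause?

The purchase adds only to Aditi's holdings (Elena's stake shrinks), so Aditi is the only person who could newly come to control Caldera.
Aditi's largest direct stake is 43% in Anchor, which does not meet the threshold, so Aditi controls no company.
Neither Aditi nor any entity Aditi controls holds any voting interest in Caldera.
So before the transaction, Aditi does not control Caldera.
After the purchase, Aditi holds 90% of Caldera directly, and Elena's stake falls to 10%.
Aditi holds 90% of Caldera, so Aditi controls Caldera.
Aditi did not control Caldera before and does after, so the clause is triggered.

Yes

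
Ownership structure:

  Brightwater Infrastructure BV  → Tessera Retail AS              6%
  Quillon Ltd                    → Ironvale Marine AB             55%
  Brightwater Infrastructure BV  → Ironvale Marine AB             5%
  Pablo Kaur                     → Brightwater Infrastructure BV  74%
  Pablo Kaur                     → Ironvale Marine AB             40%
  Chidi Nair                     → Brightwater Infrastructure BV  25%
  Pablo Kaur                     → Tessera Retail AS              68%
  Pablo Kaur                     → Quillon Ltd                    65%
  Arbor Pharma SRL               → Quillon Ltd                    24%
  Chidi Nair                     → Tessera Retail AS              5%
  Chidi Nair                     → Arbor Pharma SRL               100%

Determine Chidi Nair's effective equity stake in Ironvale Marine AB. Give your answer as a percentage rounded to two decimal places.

Chidi reaches Ironvale along 2 paths.
Via Arbor → Quillon: 100% × 24% × 55% = 13.2%.
Via Brightwater: 25% × 5% = 1.25%.
Total: 13.2% + 1.25% = 14.45%.

14.45%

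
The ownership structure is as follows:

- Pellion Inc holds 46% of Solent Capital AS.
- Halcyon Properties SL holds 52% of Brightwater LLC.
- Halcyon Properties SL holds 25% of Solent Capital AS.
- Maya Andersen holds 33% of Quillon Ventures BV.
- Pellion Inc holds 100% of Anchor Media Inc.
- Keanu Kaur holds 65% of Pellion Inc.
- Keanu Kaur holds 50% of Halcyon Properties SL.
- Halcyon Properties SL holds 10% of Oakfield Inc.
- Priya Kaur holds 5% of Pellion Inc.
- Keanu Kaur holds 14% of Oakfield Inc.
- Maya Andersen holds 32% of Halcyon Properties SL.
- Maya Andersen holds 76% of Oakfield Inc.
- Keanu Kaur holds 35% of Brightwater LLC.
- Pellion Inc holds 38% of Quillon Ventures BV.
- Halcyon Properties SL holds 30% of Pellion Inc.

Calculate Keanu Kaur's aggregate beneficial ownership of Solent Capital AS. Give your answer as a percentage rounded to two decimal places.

Keanu reaches Solent along 3 paths.
Via Pellion: 65% × 46% = 29.9%.
Via Halcyon → Pellion: 50% × 30% × 46% = 6.9%.
Via Halcyon: 50% × 25% = 12.5%.
Total: 29.9% + 6.9% + 12.5% = 49.3%.
Rounded: 49.30%.

49.30%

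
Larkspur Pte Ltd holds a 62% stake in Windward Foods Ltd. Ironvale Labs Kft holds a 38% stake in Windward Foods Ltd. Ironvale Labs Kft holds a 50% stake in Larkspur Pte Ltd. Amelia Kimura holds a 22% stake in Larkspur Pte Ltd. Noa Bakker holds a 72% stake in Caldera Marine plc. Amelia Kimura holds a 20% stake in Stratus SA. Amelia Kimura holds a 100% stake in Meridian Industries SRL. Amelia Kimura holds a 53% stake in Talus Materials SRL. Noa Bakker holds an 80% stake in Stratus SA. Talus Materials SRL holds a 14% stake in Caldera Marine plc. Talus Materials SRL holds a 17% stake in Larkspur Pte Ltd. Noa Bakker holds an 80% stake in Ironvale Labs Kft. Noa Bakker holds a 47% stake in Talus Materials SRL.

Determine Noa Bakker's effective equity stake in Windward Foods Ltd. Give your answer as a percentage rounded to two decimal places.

Noa reaches Windward along 3 paths.
Via Ironvale: 80% × 38% = 30.4%.
Via Ironvale → Larkspur: 80% × 50% × 62% = 24.8%.
Via Talus → Larkspur: 47% × 17% × 62% = 4.9538%.
Total: 30.4% + 24.8% + 4.9538% = 60.1538%.
Rounded: 60.15%.

60.15%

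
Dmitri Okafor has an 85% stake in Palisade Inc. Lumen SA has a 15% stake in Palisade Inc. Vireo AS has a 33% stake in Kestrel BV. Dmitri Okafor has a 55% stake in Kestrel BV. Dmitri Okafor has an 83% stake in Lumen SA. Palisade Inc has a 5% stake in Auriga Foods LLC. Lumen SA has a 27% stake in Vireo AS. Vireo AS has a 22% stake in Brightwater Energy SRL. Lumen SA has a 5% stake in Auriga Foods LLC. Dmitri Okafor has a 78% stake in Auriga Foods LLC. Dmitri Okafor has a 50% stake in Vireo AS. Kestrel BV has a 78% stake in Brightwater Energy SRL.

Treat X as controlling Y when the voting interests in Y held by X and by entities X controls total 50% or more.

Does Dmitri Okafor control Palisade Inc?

Yes

Dmitri holds 83% of Lumen, so Dmitri controls Lumen.
Lumen and Dmitri together hold 15% + 85% = 100% of Palisade, so Dmitri controls Palisade.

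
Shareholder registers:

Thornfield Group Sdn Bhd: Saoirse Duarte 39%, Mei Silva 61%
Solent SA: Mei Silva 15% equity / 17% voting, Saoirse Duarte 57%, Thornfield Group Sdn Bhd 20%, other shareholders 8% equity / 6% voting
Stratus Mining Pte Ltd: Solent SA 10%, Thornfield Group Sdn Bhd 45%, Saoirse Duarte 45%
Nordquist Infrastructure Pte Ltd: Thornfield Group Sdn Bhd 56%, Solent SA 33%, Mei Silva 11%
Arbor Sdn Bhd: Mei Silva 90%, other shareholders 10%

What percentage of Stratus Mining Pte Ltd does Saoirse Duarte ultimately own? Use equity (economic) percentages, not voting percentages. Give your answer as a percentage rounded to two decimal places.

69.03%

Saoirse reaches Stratus along 4 paths.
Via Solent: 57% × 10% = 5.7%.
Via Thornfield → Solent: 39% × 20% × 10% = 0.78%.
Via Thornfield: 39% × 45% = 17.55%.
Direct stake: 45% = 45%.
Total: 5.7% + 0.78% + 17.55% + 45% = 69.03%.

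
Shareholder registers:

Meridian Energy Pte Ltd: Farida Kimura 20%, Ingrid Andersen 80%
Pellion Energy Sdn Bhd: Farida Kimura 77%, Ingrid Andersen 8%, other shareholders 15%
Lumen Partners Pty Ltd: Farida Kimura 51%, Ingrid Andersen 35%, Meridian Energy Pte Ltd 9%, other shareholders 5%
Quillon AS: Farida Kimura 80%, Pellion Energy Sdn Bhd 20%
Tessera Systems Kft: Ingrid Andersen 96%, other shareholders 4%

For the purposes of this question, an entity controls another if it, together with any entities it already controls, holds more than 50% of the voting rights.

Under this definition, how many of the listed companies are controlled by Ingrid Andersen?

2

Ingrid holds 80% of Meridian, so Ingrid controls Meridian.
Ingrid holds 96% of Tessera, so Ingrid controls Tessera.
No other company's threshold is met.
Ingrid controls 2 companies.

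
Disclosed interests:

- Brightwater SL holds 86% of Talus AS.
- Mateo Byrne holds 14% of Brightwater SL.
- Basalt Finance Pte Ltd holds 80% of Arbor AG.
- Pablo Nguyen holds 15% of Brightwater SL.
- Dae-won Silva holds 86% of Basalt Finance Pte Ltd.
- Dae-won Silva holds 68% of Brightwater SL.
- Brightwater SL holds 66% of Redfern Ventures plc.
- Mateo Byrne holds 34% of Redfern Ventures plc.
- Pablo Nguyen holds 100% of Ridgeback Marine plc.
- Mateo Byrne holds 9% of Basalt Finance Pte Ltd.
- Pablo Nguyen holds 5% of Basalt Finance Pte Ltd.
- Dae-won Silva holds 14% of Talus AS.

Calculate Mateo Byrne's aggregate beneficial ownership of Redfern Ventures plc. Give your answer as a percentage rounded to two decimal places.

Mateo reaches Redfern along 2 paths.
Via Brightwater: 14% × 66% = 9.24%.
Direct stake: 34% = 34%.
Total: 9.24% + 34% = 43.24%.

43.24%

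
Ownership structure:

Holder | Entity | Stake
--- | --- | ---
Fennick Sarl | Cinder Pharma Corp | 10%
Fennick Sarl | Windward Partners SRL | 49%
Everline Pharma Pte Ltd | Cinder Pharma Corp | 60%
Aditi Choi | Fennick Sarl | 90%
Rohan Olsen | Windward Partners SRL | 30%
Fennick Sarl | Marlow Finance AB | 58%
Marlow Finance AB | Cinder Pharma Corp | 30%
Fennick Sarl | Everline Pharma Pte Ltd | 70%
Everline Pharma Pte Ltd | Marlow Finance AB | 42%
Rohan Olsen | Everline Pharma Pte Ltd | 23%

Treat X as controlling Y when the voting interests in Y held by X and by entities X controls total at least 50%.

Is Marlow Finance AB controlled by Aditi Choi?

Yes

Aditi holds 90% of Fennick, so Aditi controls Fennick.
Fennick holds 70% of Everline, so Aditi controls Everline.
Fennick and Everline together hold 58% + 42% = 100% of Marlow, so Aditi controls Marlow.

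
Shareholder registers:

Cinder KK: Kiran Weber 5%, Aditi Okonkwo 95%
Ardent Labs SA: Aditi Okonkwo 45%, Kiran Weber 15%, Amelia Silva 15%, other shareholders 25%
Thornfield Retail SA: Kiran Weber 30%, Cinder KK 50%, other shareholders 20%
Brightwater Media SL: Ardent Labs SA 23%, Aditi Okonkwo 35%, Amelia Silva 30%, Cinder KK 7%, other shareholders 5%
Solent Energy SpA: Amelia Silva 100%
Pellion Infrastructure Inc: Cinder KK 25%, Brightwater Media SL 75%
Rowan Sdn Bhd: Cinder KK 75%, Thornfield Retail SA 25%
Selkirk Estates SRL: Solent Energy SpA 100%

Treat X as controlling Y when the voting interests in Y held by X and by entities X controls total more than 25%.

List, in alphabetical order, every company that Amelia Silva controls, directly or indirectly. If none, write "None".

Amelia holds 30% of Brightwater, so Amelia controls Brightwater.
Amelia holds 100% of Solent, so Amelia controls Solent.
Brightwater holds 75% of Pellion, so Amelia controls Pellion.
Solent holds 100% of Selkirk, so Amelia controls Selkirk.
No other company's threshold is met.

Brightwater Media SL, Pellion Infrastructure Inc, Selkirk Estates SRL, Solent Energy SpA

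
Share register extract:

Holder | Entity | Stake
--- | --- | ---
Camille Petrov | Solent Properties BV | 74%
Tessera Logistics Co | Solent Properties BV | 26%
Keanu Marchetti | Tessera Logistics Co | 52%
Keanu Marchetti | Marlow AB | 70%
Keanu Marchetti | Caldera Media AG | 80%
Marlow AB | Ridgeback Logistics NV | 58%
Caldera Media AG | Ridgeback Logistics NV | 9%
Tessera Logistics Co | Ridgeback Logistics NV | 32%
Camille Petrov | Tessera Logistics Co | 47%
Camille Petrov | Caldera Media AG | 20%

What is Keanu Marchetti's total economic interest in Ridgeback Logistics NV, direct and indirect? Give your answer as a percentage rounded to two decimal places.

Keanu reaches Ridgeback along 3 paths.
Via Marlow: 70% × 58% = 40.6%.
Via Tessera: 52% × 32% = 16.64%.
Via Caldera: 80% × 9% = 7.2%.
Total: 40.6% + 16.64% + 7.2% = 64.44%.

64.44%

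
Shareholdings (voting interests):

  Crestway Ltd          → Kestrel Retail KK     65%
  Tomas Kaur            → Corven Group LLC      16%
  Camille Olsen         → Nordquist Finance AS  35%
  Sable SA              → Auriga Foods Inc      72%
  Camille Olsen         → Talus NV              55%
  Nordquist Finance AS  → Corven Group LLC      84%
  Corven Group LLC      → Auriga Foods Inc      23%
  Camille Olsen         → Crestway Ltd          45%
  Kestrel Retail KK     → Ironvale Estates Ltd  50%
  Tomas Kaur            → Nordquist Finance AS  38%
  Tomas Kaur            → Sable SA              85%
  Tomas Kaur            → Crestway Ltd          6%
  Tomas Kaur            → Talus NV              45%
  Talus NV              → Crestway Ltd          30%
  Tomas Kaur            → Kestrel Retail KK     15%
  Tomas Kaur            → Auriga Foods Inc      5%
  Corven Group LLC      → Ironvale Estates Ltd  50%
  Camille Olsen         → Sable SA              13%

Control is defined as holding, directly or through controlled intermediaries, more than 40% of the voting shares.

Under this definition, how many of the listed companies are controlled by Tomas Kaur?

3

Tomas holds 45% of Talus, so Tomas controls Talus.
Tomas holds 85% of Sable, so Tomas controls Sable.
Sable and Tomas together hold 72% + 5% = 77% of Auriga, so Tomas controls Auriga.
No other company's threshold is met.
Tomas controls 3 companies.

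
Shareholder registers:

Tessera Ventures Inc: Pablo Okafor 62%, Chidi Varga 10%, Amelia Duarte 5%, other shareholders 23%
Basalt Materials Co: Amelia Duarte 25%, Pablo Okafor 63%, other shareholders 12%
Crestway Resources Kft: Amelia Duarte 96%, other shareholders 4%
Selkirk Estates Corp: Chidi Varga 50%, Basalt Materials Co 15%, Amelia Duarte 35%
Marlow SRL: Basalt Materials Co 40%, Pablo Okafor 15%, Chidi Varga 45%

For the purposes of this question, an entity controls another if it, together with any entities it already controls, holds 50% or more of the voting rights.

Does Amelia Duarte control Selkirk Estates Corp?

Amelia holds 96% of Crestway, so Amelia controls Crestway.
In Selkirk, Amelia's side holds only 35%, not ≥ 50%.
So Amelia does not control Selkirk.

No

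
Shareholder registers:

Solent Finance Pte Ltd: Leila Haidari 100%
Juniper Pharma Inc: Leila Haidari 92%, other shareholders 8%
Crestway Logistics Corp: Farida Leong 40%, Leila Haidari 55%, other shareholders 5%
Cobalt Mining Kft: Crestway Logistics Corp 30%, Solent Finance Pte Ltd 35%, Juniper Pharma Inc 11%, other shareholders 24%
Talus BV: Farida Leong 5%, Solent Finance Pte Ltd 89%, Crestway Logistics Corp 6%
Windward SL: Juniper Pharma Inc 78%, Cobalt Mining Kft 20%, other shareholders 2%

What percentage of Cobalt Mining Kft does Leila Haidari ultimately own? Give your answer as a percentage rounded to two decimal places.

Leila reaches Cobalt along 3 paths.
Via Crestway: 55% × 30% = 16.5%.
Via Solent: 100% × 35% = 35%.
Via Juniper: 92% × 11% = 10.12%.
Total: 16.5% + 35% + 10.12% = 61.62%.

61.62%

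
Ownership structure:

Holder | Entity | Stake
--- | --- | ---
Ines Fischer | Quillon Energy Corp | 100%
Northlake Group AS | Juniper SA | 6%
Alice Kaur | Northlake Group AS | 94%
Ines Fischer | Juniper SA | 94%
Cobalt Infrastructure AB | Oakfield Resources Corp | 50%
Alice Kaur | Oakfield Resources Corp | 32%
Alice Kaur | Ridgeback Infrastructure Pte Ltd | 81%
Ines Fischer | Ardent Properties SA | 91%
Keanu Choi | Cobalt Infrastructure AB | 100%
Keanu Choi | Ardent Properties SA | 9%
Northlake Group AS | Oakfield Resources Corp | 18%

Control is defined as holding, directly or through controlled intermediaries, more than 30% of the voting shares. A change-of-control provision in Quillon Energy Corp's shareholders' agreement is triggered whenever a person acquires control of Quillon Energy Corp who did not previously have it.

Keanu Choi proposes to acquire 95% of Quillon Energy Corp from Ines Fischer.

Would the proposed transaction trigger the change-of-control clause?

Yes

The purchase adds only to Keanu's holdings (Ines's stake shrinks), so Keanu is the only person who could newly come to control Quillon.
Keanu holds 100% of Cobalt, so Keanu controls Cobalt.
Cobalt holds 50% of Oakfield, so Keanu controls Oakfield.
Neither Keanu nor any entity Keanu controls holds any voting interest in Quillon.
So before the transaction, Keanu does not control Quillon.
After the purchase, Keanu holds 95% of Quillon directly, and Ines's stake falls to 5%.
Keanu holds 95% of Quillon, so Keanu controls Quillon.
Keanu did not control Quillon before and does after, so the clause is triggered.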